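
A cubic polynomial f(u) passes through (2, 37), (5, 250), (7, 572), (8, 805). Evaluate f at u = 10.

Write f(u) = au^3 + bu^2 + cu + d. Substituting each data point gives a linear system:
  8a + 4b + 2c + d = 37
  125a + 25b + 5c + d = 250
  343a + 49b + 7c + d = 572
  512a + 64b + 8c + d = 805
Solving the system yields a = 1, b = 4, c = 4, d = 5.
So f(u) = u³ + 4u² + 4u + 5.
Then f(10) = 1445.

1445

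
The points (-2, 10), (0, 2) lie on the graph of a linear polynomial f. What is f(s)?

f(s) = -4s + 2

Using the Lagrange interpolation formula with nodes -2, 0:
  L_0(s) = s / -2
  L_1(s) = (s + 2) / 2
Then f(s) = 10·L_0(s) + 2·L_1(s).
Expanding and collecting terms gives f(s) = -4s + 2.
Check: f(-2) = 10. ✓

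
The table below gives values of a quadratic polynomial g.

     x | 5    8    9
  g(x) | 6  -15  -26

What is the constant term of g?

1

Write g(x) = ax^2 + bx + c. Substituting each data point gives a linear system:
  25a + 5b + c = 6
  64a + 8b + c = -15
  81a + 9b + c = -26
Solving the system yields a = -1, b = 6, c = 1.
So g(x) = -x^2 + 6x + 1.
The constant term is 1.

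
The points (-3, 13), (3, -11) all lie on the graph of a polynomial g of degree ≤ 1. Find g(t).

Write g(t) = at + b. Substituting each data point gives a linear system:
  -3a + b = 13
  3a + b = -11
Solving the system yields a = -4, b = 1.
So g(t) = -4t + 1.
Check: g(3) = -11. ✓

g(t) = -4t + 1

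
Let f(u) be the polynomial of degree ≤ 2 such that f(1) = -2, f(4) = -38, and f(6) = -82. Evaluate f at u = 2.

Using the Lagrange interpolation formula with nodes 1, 4, 6:
  L_0(u) = (u - 4)(u - 6) / 15
  L_1(u) = (u - 1)(u - 6) / -6
  L_2(u) = (u - 1)(u - 4) / 10
Then f(u) = -2·L_0(u) - 38·L_1(u) - 82·L_2(u).
Expanding and collecting terms gives f(u) = -2u² - 2u + 2.
Evaluating at u = 2: f(2) = -10.

-10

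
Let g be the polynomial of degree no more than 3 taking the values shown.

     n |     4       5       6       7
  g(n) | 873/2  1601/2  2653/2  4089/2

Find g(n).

g(n) = 5n^3 + 6n^2 + 5n + 1/2

Write g(n) = an^3 + bn^2 + cn + d. Substituting each data point gives a linear system:
  64a + 16b + 4c + d = 873/2
  125a + 25b + 5c + d = 1601/2
  216a + 36b + 6c + d = 2653/2
  343a + 49b + 7c + d = 4089/2
Solving the system yields a = 5, b = 6, c = 5, d = 1/2.
So g(n) = 5n^3 + 6n^2 + 5n + 1/2.
Check: g(4) = 873/2. ✓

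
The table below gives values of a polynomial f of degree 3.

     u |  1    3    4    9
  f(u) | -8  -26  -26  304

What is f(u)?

Write f(u) = au^3 + bu^2 + cu + d. Substituting each data point gives a linear system:
  a + b + c + d = -8
  27a + 9b + 3c + d = -26
  64a + 16b + 4c + d = -26
  729a + 81b + 9c + d = 304
Solving the system yields a = 1, b = -5, c = -2, d = -2.
So f(u) = u³ - 5u² - 2u - 2.
Check: f(9) = 304. ✓

f(u) = u^3 - 5u^2 - 2u - 2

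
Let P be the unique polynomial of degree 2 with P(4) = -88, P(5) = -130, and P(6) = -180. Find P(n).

Write P(n) = an^2 + bn + c. Substituting each data point gives a linear system:
  16a + 4b + c = -88
  25a + 5b + c = -130
  36a + 6b + c = -180
Solving the system yields a = -4, b = -6, c = 0.
So P(n) = -4n^2 - 6n.
Check: P(6) = -180. ✓

P(n) = -4n^2 - 6n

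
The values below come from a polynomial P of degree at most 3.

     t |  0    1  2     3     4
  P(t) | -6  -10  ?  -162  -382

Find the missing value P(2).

-50

On equispaced nodes a degree-3 polynomial has vanishing fourth forward difference, so
  P(0) - 4·P(1) + 6·P(2) - 4·P(3) + P(4) = 0.
Substituting the known values and solving for P(2):
  6·P(2) = -300
  P(2) = -50.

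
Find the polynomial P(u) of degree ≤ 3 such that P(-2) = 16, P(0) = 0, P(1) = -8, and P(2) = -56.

P(u) = -5u^3 - 5u^2 + 2u

Write P(u) = au^3 + bu^2 + cu + d. Substituting each data point gives a linear system:
  -8a + 4b - 2c + d = 16
  d = 0
  a + b + c + d = -8
  8a + 4b + 2c + d = -56
Solving the system yields a = -5, b = -5, c = 2, d = 0.
So P(u) = -5u^3 - 5u^2 + 2u.
Check: P(1) = -8. ✓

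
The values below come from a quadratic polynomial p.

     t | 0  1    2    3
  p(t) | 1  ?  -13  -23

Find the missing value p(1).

-5

The 3 known points determine the degree-2 polynomial uniquely.
Write p(t) = at^2 + bt + c. Substituting each data point gives a linear system:
  c = 1
  4a + 2b + c = -13
  9a + 3b + c = -23
Solving the system yields a = -1, b = -5, c = 1.
So p(t) = -t^2 - 5t + 1.
Then p(1) = -5.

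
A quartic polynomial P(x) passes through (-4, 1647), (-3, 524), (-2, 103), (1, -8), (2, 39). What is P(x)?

P(x) = 6x^4 - 3x^3 - 6x^2 - 4x - 1

Write P(x) = ax^4 + bx^3 + cx^2 + dx + e. Substituting each data point gives a linear system:
  256a - 64b + 16c - 4d + e = 1647
  81a - 27b + 9c - 3d + e = 524
  16a - 8b + 4c - 2d + e = 103
  a + b + c + d + e = -8
  16a + 8b + 4c + 2d + e = 39
Solving the system yields a = 6, b = -3, c = -6, d = -4, e = -1.
So P(x) = 6x⁴ - 3x³ - 6x² - 4x - 1.
Check: P(2) = 39. ✓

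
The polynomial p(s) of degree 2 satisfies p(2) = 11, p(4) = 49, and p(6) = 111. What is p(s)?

p(s) = 3s^2 + s - 3

Using the Lagrange interpolation formula with nodes 2, 4, 6:
  L_0(s) = (s - 4)(s - 6) / 8
  L_1(s) = (s - 2)(s - 6) / -4
  L_2(s) = (s - 2)(s - 4) / 8
Then p(s) = 11·L_0(s) + 49·L_1(s) + 111·L_2(s).
Expanding and collecting terms gives p(s) = 3s^2 + s - 3.
Check: p(2) = 11. ✓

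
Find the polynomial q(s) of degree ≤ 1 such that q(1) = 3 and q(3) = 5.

Using the Lagrange interpolation formula with nodes 1, 3:
  L_0(s) = (s - 3) / -2
  L_1(s) = (s - 1) / 2
Then q(s) = 3·L_0(s) + 5·L_1(s).
Expanding and collecting terms gives q(s) = s + 2.
Check: q(3) = 5. ✓

q(s) = s + 2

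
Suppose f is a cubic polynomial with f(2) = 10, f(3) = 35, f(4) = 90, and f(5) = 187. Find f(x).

Write f(x) = ax^3 + bx^2 + cx + d. Substituting each data point gives a linear system:
  8a + 4b + 2c + d = 10
  27a + 9b + 3c + d = 35
  64a + 16b + 4c + d = 90
  125a + 25b + 5c + d = 187
Solving the system yields a = 2, b = -3, c = 2, d = 2.
So f(x) = 2x^3 - 3x^2 + 2x + 2.
Check: f(4) = 90. ✓

f(x) = 2x^3 - 3x^2 + 2x + 2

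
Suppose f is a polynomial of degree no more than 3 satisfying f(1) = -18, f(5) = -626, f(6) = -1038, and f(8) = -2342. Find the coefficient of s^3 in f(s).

Write f(s) = as^3 + bs^2 + cs + d. Substituting each data point gives a linear system:
  a + b + c + d = -18
  125a + 25b + 5c + d = -626
  216a + 36b + 6c + d = -1038
  512a + 64b + 8c + d = -2342
Solving the system yields a = -4, b = -4, c = -4, d = -6.
So f(s) = -4s^3 - 4s^2 - 4s - 6.
The leading coefficient is -4.

-4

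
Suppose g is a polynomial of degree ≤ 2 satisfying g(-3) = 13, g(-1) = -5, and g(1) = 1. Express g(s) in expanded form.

g(s) = 3s^2 + 3s - 5

Using the Lagrange interpolation formula with nodes -3, -1, 1:
  L_0(s) = (s + 1)(s - 1) / 8
  L_1(s) = (s + 3)(s - 1) / -4
  L_2(s) = (s + 3)(s + 1) / 8
Then g(s) = 13·L_0(s) - 5·L_1(s) + 1·L_2(s).
Expanding and collecting terms gives g(s) = 3s² + 3s - 5.
Check: g(-1) = -5. ✓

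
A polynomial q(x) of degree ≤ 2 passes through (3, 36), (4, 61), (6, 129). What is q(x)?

Write q(x) = ax^2 + bx + c. Substituting each data point gives a linear system:
  9a + 3b + c = 36
  16a + 4b + c = 61
  36a + 6b + c = 129
Solving the system yields a = 3, b = 4, c = -3.
So q(x) = 3x^2 + 4x - 3.
Check: q(4) = 61. ✓

q(x) = 3x^2 + 4x - 3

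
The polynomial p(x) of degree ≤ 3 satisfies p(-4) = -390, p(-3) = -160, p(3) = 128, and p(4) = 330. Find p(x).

Write p(x) = ax^3 + bx^2 + cx + d. Substituting each data point gives a linear system:
  -64a + 16b - 4c + d = -390
  -27a + 9b - 3c + d = -160
  27a + 9b + 3c + d = 128
  64a + 16b + 4c + d = 330
Solving the system yields a = 6, b = -2, c = -6, d = 2.
So p(x) = 6x^3 - 2x^2 - 6x + 2.
Check: p(-4) = -390. ✓

p(x) = 6x^3 - 2x^2 - 6x + 2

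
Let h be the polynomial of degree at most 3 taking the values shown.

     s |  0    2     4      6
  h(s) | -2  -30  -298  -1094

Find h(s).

h(s) = -6s^3 + 6s^2 - 2s - 2

Using the Lagrange interpolation formula with nodes 0, 2, 4, 6:
  L_0(s) = (s - 2)(s - 4)(s - 6) / -48
  L_1(s) = s(s - 4)(s - 6) / 16
  L_2(s) = s(s - 2)(s - 6) / -16
  L_3(s) = s(s - 2)(s - 4) / 48
Then h(s) = -2·L_0(s) - 30·L_1(s) - 298·L_2(s) - 1094·L_3(s).
Expanding and collecting terms gives h(s) = -6s^3 + 6s^2 - 2s - 2.
Check: h(2) = -30. ✓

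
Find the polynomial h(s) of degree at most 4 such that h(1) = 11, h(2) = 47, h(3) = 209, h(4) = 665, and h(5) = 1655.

h(s) = 3s^4 - 2s^3 + 5s + 5

Write h(s) = as^4 + bs^3 + cs^2 + ds + e. Substituting each data point gives a linear system:
  a + b + c + d + e = 11
  16a + 8b + 4c + 2d + e = 47
  81a + 27b + 9c + 3d + e = 209
  256a + 64b + 16c + 4d + e = 665
  625a + 125b + 25c + 5d + e = 1655
Solving the system yields a = 3, b = -2, c = 0, d = 5, e = 5.
So h(s) = 3s^4 - 2s^3 + 5s + 5.
Check: h(1) = 11. ✓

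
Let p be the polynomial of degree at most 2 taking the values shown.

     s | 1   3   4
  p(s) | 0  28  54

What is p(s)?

Write p(s) = as^2 + bs + c. Substituting each data point gives a linear system:
  a + b + c = 0
  9a + 3b + c = 28
  16a + 4b + c = 54
Solving the system yields a = 4, b = -2, c = -2.
So p(s) = 4s^2 - 2s - 2.
Check: p(4) = 54. ✓

p(s) = 4s^2 - 2s - 2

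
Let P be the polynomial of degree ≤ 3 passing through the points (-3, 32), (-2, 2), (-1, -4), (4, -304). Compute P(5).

-544

Write P(n) = an^3 + bn^2 + cn + d. Substituting each data point gives a linear system:
  -27a + 9b - 3c + d = 32
  -8a + 4b - 2c + d = 2
  -a + b - c + d = -4
  64a + 16b + 4c + d = -304
Solving the system yields a = -3, b = -6, c = -3, d = -4.
So P(n) = -3n^3 - 6n^2 - 3n - 4.
Then P(5) = -544.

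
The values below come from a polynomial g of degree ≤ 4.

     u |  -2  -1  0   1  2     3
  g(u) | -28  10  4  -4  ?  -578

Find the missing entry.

The 5 known points determine the degree-4 polynomial uniquely.
Write g(u) = au^4 + bu^3 + cu^2 + du + e. Substituting each data point gives a linear system:
  16a - 8b + 4c - 2d + e = -28
  a - b + c - d + e = 10
  e = 4
  a + b + c + d + e = -4
  81a + 27b + 9c + 3d + e = -578
Solving the system yields a = -6, b = -5, c = 5, d = -2, e = 4.
So g(u) = -6u^4 - 5u^3 + 5u^2 - 2u + 4.
Then g(2) = -116.

-116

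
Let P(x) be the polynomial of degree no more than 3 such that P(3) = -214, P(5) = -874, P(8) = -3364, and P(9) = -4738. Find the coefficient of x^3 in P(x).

-6

Write P(x) = ax^3 + bx^2 + cx + d. Substituting each data point gives a linear system:
  27a + 9b + 3c + d = -214
  125a + 25b + 5c + d = -874
  512a + 64b + 8c + d = -3364
  729a + 81b + 9c + d = -4738
Solving the system yields a = -6, b = -4, c = -4, d = -4.
So P(x) = -6x^3 - 4x^2 - 4x - 4.
The leading coefficient is -6.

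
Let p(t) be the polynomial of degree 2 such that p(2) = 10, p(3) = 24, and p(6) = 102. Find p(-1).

Write p(t) = at^2 + bt + c. Substituting each data point gives a linear system:
  4a + 2b + c = 10
  9a + 3b + c = 24
  36a + 6b + c = 102
Solving the system yields a = 3, b = -1, c = 0.
So p(t) = 3t^2 - t.
Then p(-1) = 4.

4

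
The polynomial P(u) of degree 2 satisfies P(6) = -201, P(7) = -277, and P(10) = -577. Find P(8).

Using the Lagrange interpolation formula with nodes 6, 7, 10:
  L_0(u) = (u - 7)(u - 10) / 4
  L_1(u) = (u - 6)(u - 10) / -3
  L_2(u) = (u - 6)(u - 7) / 12
Then P(u) = -201·L_0(u) - 277·L_1(u) - 577·L_2(u).
Expanding and collecting terms gives P(u) = -6u^2 + 2u + 3.
Evaluating at u = 8: P(8) = -365.

-365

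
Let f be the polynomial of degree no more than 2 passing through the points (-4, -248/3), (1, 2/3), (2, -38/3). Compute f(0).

4

Write f(s) = as^2 + bs + c. Substituting each data point gives a linear system:
  16a - 4b + c = -248/3
  a + b + c = 2/3
  4a + 2b + c = -38/3
Solving the system yields a = -5, b = 5/3, c = 4.
So f(s) = -5s^2 + (5/3)s + 4.
Then f(0) = 4.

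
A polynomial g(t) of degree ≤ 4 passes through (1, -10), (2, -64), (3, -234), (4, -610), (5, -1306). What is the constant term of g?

Write g(t) = at^4 + bt^3 + ct^2 + dt + e. Substituting each data point gives a linear system:
  a + b + c + d + e = -10
  16a + 8b + 4c + 2d + e = -64
  81a + 27b + 9c + 3d + e = -234
  256a + 64b + 16c + 4d + e = -610
  625a + 125b + 25c + 5d + e = -1306
Solving the system yields a = -1, b = -5, c = -3, d = 5, e = -6.
So g(t) = -t⁴ - 5t³ - 3t² + 5t - 6.
The constant term is -6.

-6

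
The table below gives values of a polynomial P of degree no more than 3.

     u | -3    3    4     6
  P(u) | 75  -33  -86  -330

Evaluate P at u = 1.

Write P(u) = au^3 + bu^2 + cu + d. Substituting each data point gives a linear system:
  -27a + 9b - 3c + d = 75
  27a + 9b + 3c + d = -33
  64a + 16b + 4c + d = -86
  216a + 36b + 6c + d = -330
Solving the system yields a = -2, b = 3, c = 0, d = -6.
So P(u) = -2u^3 + 3u^2 - 6.
Then P(1) = -5.

-5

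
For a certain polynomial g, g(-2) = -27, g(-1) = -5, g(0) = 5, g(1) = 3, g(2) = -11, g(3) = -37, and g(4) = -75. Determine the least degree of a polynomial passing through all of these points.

2

Forward differences of the values at t = -2, -1, 0, 1, 2, 3, 4:
  g  : -27  -5  5  3  -11  -37  -75
  Δ  : 22  10  -2  -14  -26  -38
  Δ^2: -12  -12  -12  -12  -12
  Δ^3: 0  0  0  0
  Δ^4: 0  0  0
  Δ^5: 0  0
  Δ^6: 0
The second differences are constant (-12) and nonzero, while all higher differences vanish, so the minimal degree is 2.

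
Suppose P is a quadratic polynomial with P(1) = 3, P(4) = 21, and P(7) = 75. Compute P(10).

165

Forward differences of the values at s = 1, 4, 7:
  P  : 3  21  75
  Δ  : 18  54
  Δ^2: 36
The second differences are constant, confirming degree 2.
Interpolating (Newton forward form) and evaluating at s = 10 gives P(10) = 165.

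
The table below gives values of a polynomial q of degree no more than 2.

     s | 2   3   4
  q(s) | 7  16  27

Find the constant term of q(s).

-5

Write q(s) = as^2 + bs + c. Substituting each data point gives a linear system:
  4a + 2b + c = 7
  9a + 3b + c = 16
  16a + 4b + c = 27
Solving the system yields a = 1, b = 4, c = -5.
So q(s) = s^2 + 4s - 5.
The constant term is -5.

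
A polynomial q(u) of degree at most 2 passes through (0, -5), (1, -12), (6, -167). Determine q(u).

Write q(u) = au^2 + bu + c. Substituting each data point gives a linear system:
  c = -5
  a + b + c = -12
  36a + 6b + c = -167
Solving the system yields a = -4, b = -3, c = -5.
So q(u) = -4u² - 3u - 5.
Check: q(1) = -12. ✓

q(u) = -4u^2 - 3u - 5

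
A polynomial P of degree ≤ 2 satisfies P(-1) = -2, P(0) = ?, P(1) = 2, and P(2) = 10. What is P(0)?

On equispaced nodes a degree-2 polynomial has vanishing third forward difference, so
  - P(-1) + 3·P(0) - 3·P(1) + P(2) = 0.
Substituting the known values and solving for P(0):
  3·P(0) = -6
  P(0) = -2.

-2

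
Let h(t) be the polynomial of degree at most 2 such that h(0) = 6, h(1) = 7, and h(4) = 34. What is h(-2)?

16

Write h(t) = at^2 + bt + c. Substituting each data point gives a linear system:
  c = 6
  a + b + c = 7
  16a + 4b + c = 34
Solving the system yields a = 2, b = -1, c = 6.
So h(t) = 2t^2 - t + 6.
Then h(-2) = 16.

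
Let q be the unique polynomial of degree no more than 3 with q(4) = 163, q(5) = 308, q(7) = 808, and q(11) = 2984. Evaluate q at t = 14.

6023

Using the Lagrange interpolation formula with nodes 4, 5, 7, 11:
  L_0(t) = (t - 5)(t - 7)(t - 11) / -21
  L_1(t) = (t - 4)(t - 7)(t - 11) / 12
  L_2(t) = (t - 4)(t - 5)(t - 11) / -24
  L_3(t) = (t - 4)(t - 5)(t - 7) / 168
Then q(t) = 163·L_0(t) + 308·L_1(t) + 808·L_2(t) + 2984·L_3(t).
Expanding and collecting terms gives q(t) = 2t³ + 3t² - 4t + 3.
Evaluating at t = 14: q(14) = 6023.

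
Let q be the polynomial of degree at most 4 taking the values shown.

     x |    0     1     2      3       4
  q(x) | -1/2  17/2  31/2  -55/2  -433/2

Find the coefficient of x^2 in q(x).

1

Write q(x) = ax^4 + bx^3 + cx^2 + dx + e. Substituting each data point gives a linear system:
  e = -1/2
  a + b + c + d + e = 17/2
  16a + 8b + 4c + 2d + e = 31/2
  81a + 27b + 9c + 3d + e = -55/2
  256a + 64b + 16c + 4d + e = -433/2
Solving the system yields a = -2, b = 4, c = 1, d = 6, e = -1/2.
So q(x) = -2x⁴ + 4x³ + x² + 6x - 1/2.
The coefficient of x^2 is 1.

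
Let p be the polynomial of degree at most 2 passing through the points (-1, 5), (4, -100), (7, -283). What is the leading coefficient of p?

Write p(x) = ax^2 + bx + c. Substituting each data point gives a linear system:
  a - b + c = 5
  16a + 4b + c = -100
  49a + 7b + c = -283
Solving the system yields a = -5, b = -6, c = 4.
So p(x) = -5x^2 - 6x + 4.
The leading coefficient is -5.

-5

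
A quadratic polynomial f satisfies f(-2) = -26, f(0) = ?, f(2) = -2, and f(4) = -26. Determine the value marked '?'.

The 3 known points determine the degree-2 polynomial uniquely.
Write f(u) = au^2 + bu + c. Substituting each data point gives a linear system:
  4a - 2b + c = -26
  4a + 2b + c = -2
  16a + 4b + c = -26
Solving the system yields a = -3, b = 6, c = -2.
So f(u) = -3u^2 + 6u - 2.
Then f(0) = -2.

-2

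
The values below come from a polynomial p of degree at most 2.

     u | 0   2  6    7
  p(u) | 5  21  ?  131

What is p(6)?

The 3 known points determine the degree-2 polynomial uniquely.
Write p(u) = au^2 + bu + c. Substituting each data point gives a linear system:
  c = 5
  4a + 2b + c = 21
  49a + 7b + c = 131
Solving the system yields a = 2, b = 4, c = 5.
So p(u) = 2u^2 + 4u + 5.
Then p(6) = 101.

101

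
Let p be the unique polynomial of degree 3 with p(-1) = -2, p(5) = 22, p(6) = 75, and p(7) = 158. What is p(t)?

p(t) = t^3 - 3t^2 - 5t - 3

Using the Lagrange interpolation formula with nodes -1, 5, 6, 7:
  L_0(t) = (t - 5)(t - 6)(t - 7) / -336
  L_1(t) = (t + 1)(t - 6)(t - 7) / 12
  L_2(t) = (t + 1)(t - 5)(t - 7) / -7
  L_3(t) = (t + 1)(t - 5)(t - 6) / 16
Then p(t) = -2·L_0(t) + 22·L_1(t) + 75·L_2(t) + 158·L_3(t).
Expanding and collecting terms gives p(t) = t^3 - 3t^2 - 5t - 3.
Check: p(-1) = -2. ✓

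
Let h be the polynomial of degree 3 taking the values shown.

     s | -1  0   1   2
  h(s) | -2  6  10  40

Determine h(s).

h(s) = 5s^3 - 2s^2 + s + 6

Write h(s) = as^3 + bs^2 + cs + d. Substituting each data point gives a linear system:
  -a + b - c + d = -2
  d = 6
  a + b + c + d = 10
  8a + 4b + 2c + d = 40
Solving the system yields a = 5, b = -2, c = 1, d = 6.
So h(s) = 5s³ - 2s² + s + 6.
Check: h(0) = 6. ✓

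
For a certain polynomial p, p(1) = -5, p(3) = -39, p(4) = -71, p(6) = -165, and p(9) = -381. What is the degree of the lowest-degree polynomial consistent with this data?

2

Divided differences on the nodes 1, 3, 4, 6, 9:
  order 0: -5  -39  -71  -165  -381
  order 1: -17  -32  -47  -72
  order 2: -5  -5  -5
  order 3: 0  0
  order 4: 0
The order-2 divided differences are all -5 (nonzero) and every higher order vanishes, so the data lies on a polynomial of degree exactly 2.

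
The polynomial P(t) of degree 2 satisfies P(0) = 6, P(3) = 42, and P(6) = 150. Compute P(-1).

Forward differences of the values at t = 0, 3, 6:
  P  : 6  42  150
  Δ  : 36  108
  Δ^2: 72
The second differences are constant, confirming degree 2.
Interpolating (Newton forward form) and evaluating at t = -1 gives P(-1) = 10.

10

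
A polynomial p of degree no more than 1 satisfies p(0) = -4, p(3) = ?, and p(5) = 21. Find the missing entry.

The 2 known points determine the degree-1 polynomial uniquely.
Write p(t) = at + b. Substituting each data point gives a linear system:
  b = -4
  5a + b = 21
Solving the system yields a = 5, b = -4.
So p(t) = 5t - 4.
Then p(3) = 11.

11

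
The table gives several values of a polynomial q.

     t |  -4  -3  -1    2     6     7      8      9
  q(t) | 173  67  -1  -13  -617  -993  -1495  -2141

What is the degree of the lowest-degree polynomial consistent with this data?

Divided differences on the nodes -4, -3, -1, 2, 6, 7, 8, 9:
  order 0: 173  67  -1  -13  -617  -993  -1495  -2141
  order 1: -106  -34  -4  -151  -376  -502  -646
  order 2: 24  6  -21  -45  -63  -72
  order 3: -3  -3  -3  -3  -3
  order 4: 0  0  0  0
  order 5: 0  0  0
  order 6: 0  0
  order 7: 0
The order-3 divided differences are all -3 (nonzero) and every higher order vanishes, so the data lies on a polynomial of degree exactly 3.

3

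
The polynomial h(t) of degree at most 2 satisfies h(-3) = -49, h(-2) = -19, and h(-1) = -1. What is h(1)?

-1

Forward differences of the values at t = -3, -2, -1:
  h  : -49  -19  -1
  Δ  : 30  18
  Δ^2: -12
The second differences are constant, confirming degree 2.
Interpolating (Newton forward form) and evaluating at t = 1 gives h(1) = -1.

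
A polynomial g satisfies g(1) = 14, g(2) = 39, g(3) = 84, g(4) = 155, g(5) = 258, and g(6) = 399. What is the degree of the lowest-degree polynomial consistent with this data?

Forward differences of the values at x = 1, 2, 3, 4, 5, 6:
  g  : 14  39  84  155  258  399
  Δ  : 25  45  71  103  141
  Δ^2: 20  26  32  38
  Δ^3: 6  6  6
  Δ^4: 0  0
  Δ^5: 0
The third differences are constant (6) and nonzero, while all higher differences vanish, so the minimal degree is 3.

3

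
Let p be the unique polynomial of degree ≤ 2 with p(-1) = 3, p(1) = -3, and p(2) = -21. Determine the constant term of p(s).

Write p(s) = as^2 + bs + c. Substituting each data point gives a linear system:
  a - b + c = 3
  a + b + c = -3
  4a + 2b + c = -21
Solving the system yields a = -5, b = -3, c = 5.
So p(s) = -5s^2 - 3s + 5.
The constant term is 5.

5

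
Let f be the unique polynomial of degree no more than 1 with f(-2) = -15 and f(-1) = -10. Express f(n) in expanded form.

f(n) = 5n - 5

Write f(n) = an + b. Substituting each data point gives a linear system:
  -2a + b = -15
  -a + b = -10
Solving the system yields a = 5, b = -5.
So f(n) = 5n - 5.
Check: f(-1) = -10. ✓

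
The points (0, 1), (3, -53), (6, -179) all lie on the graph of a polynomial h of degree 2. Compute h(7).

Using the Lagrange interpolation formula with nodes 0, 3, 6:
  L_0(n) = (n - 3)(n - 6) / 18
  L_1(n) = n(n - 6) / -9
  L_2(n) = n(n - 3) / 18
Then h(n) = 1·L_0(n) - 53·L_1(n) - 179·L_2(n).
Expanding and collecting terms gives h(n) = -4n² - 6n + 1.
Evaluating at n = 7: h(7) = -237.

-237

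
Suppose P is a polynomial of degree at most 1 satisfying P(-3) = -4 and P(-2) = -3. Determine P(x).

P(x) = x - 1

Using the Lagrange interpolation formula with nodes -3, -2:
  L_0(x) = (x + 2) / -1
  L_1(x) = (x + 3) / 1
Then P(x) = -4·L_0(x) - 3·L_1(x).
Expanding and collecting terms gives P(x) = x - 1.
Check: P(-2) = -3. ✓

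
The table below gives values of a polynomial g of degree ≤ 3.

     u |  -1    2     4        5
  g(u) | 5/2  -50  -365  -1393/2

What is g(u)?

Using the Lagrange interpolation formula with nodes -1, 2, 4, 5:
  L_0(u) = (u - 2)(u - 4)(u - 5) / -90
  L_1(u) = (u + 1)(u - 4)(u - 5) / 18
  L_2(u) = (u + 1)(u - 2)(u - 5) / -10
  L_3(u) = (u + 1)(u - 2)(u - 4) / 18
Then g(u) = 5/2·L_0(u) - 50·L_1(u) - 365·L_2(u) - 1393/2·L_3(u).
Expanding and collecting terms gives g(u) = -5u^3 - 3u^2 + (1/2)u + 1.
Check: g(5) = -1393/2. ✓

g(u) = -5u^3 - 3u^2 + (1/2)u + 1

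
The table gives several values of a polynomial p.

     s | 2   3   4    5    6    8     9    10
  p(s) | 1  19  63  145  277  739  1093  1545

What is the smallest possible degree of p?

3

Divided differences on the nodes 2, 3, 4, 5, 6, 8, 9, 10:
  order 0: 1  19  63  145  277  739  1093  1545
  order 1: 18  44  82  132  231  354  452
  order 2: 13  19  25  33  41  49
  order 3: 2  2  2  2  2
  order 4: 0  0  0  0
  order 5: 0  0  0
  order 6: 0  0
  order 7: 0
The order-3 divided differences are all 2 (nonzero) and every higher order vanishes, so the data lies on a polynomial of degree exactly 3.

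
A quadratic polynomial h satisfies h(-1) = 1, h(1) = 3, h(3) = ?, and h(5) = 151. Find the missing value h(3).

The 3 known points determine the degree-2 polynomial uniquely.
Write h(n) = an^2 + bn + c. Substituting each data point gives a linear system:
  a - b + c = 1
  a + b + c = 3
  25a + 5b + c = 151
Solving the system yields a = 6, b = 1, c = -4.
So h(n) = 6n² + n - 4.
Then h(3) = 53.

53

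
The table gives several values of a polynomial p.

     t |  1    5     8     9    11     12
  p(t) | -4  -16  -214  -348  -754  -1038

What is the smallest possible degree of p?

3

Divided differences on the nodes 1, 5, 8, 9, 11, 12:
  order 0: -4  -16  -214  -348  -754  -1038
  order 1: -3  -66  -134  -203  -284
  order 2: -9  -17  -23  -27
  order 3: -1  -1  -1
  order 4: 0  0
  order 5: 0
The order-3 divided differences are all -1 (nonzero) and every higher order vanishes, so the data lies on a polynomial of degree exactly 3.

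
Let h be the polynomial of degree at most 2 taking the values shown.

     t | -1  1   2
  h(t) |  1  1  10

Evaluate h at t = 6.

Using the Lagrange interpolation formula with nodes -1, 1, 2:
  L_0(t) = (t - 1)(t - 2) / 6
  L_1(t) = (t + 1)(t - 2) / -2
  L_2(t) = (t + 1)(t - 1) / 3
Then h(t) = 1·L_0(t) + 1·L_1(t) + 10·L_2(t).
Expanding and collecting terms gives h(t) = 3t^2 - 2.
Evaluating at t = 6: h(6) = 106.

106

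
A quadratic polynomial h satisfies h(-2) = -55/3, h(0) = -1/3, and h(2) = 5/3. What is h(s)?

Write h(s) = as^2 + bs + c. Substituting each data point gives a linear system:
  4a - 2b + c = -55/3
  c = -1/3
  4a + 2b + c = 5/3
Solving the system yields a = -2, b = 5, c = -1/3.
So h(s) = -2s^2 + 5s - 1/3.
Check: h(2) = 5/3. ✓

h(s) = -2s^2 + 5s - 1/3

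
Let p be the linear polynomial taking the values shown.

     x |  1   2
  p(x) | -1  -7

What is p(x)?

Write p(x) = ax + b. Substituting each data point gives a linear system:
  a + b = -1
  2a + b = -7
Solving the system yields a = -6, b = 5.
So p(x) = -6x + 5.
Check: p(1) = -1. ✓

p(x) = -6x + 5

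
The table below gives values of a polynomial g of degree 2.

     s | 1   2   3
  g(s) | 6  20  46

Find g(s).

g(s) = 6s^2 - 4s + 4

Write g(s) = as^2 + bs + c. Substituting each data point gives a linear system:
  a + b + c = 6
  4a + 2b + c = 20
  9a + 3b + c = 46
Solving the system yields a = 6, b = -4, c = 4.
So g(s) = 6s^2 - 4s + 4.
Check: g(1) = 6. ✓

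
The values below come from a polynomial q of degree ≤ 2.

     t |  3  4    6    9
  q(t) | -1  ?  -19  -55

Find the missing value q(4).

The 3 known points determine the degree-2 polynomial uniquely.
Write q(t) = at^2 + bt + c. Substituting each data point gives a linear system:
  9a + 3b + c = -1
  36a + 6b + c = -19
  81a + 9b + c = -55
Solving the system yields a = -1, b = 3, c = -1.
So q(t) = -t² + 3t - 1.
Then q(4) = -5.

-5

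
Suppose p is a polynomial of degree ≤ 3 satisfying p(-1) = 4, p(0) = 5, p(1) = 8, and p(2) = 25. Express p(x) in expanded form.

p(x) = 2x^3 + x^2 + 5

Using the Lagrange interpolation formula with nodes -1, 0, 1, 2:
  L_0(x) = x(x - 1)(x - 2) / -6
  L_1(x) = (x + 1)(x - 1)(x - 2) / 2
  L_2(x) = (x + 1)x(x - 2) / -2
  L_3(x) = (x + 1)x(x - 1) / 6
Then p(x) = 4·L_0(x) + 5·L_1(x) + 8·L_2(x) + 25·L_3(x).
Expanding and collecting terms gives p(x) = 2x³ + x² + 5.
Check: p(0) = 5. ✓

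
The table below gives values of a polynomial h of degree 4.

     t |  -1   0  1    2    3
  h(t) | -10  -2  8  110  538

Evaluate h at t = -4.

Write h(t) = at^4 + bt^3 + ct^2 + dt + e. Substituting each data point gives a linear system:
  a - b + c - d + e = -10
  e = -2
  a + b + c + d + e = 8
  16a + 8b + 4c + 2d + e = 110
  81a + 27b + 9c + 3d + e = 538
Solving the system yields a = 6, b = 3, c = -5, d = 6, e = -2.
So h(t) = 6t^4 + 3t^3 - 5t^2 + 6t - 2.
Then h(-4) = 1238.

1238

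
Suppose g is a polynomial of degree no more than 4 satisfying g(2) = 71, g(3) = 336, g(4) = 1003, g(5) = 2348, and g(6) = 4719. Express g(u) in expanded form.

g(u) = 3u^4 + 4u^3 - 6u + 3

Write g(u) = au^4 + bu^3 + cu^2 + du + e. Substituting each data point gives a linear system:
  16a + 8b + 4c + 2d + e = 71
  81a + 27b + 9c + 3d + e = 336
  256a + 64b + 16c + 4d + e = 1003
  625a + 125b + 25c + 5d + e = 2348
  1296a + 216b + 36c + 6d + e = 4719
Solving the system yields a = 3, b = 4, c = 0, d = -6, e = 3.
So g(u) = 3u^4 + 4u^3 - 6u + 3.
Check: g(6) = 4719. ✓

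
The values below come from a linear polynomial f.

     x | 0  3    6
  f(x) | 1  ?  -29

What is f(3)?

-14

The 2 known points determine the degree-1 polynomial uniquely.
Write f(x) = ax + b. Substituting each data point gives a linear system:
  b = 1
  6a + b = -29
Solving the system yields a = -5, b = 1.
So f(x) = -5x + 1.
Then f(3) = -14.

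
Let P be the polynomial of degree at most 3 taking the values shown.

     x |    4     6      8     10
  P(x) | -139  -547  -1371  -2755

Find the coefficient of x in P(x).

Write P(x) = ax^3 + bx^2 + cx + d. Substituting each data point gives a linear system:
  64a + 16b + 4c + d = -139
  216a + 36b + 6c + d = -547
  512a + 64b + 8c + d = -1371
  1000a + 100b + 10c + d = -2755
Solving the system yields a = -3, b = 2, c = 4, d = 5.
So P(x) = -3x³ + 2x² + 4x + 5.
The coefficient of x is 4.

4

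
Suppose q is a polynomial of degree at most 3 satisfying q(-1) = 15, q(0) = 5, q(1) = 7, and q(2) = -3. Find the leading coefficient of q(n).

-4

Write q(n) = an^3 + bn^2 + cn + d. Substituting each data point gives a linear system:
  -a + b - c + d = 15
  d = 5
  a + b + c + d = 7
  8a + 4b + 2c + d = -3
Solving the system yields a = -4, b = 6, c = 0, d = 5.
So q(n) = -4n³ + 6n² + 5.
The leading coefficient is -4.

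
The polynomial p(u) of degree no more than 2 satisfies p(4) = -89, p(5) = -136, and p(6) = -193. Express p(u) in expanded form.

p(u) = -5u^2 - 2u - 1

Write p(u) = au^2 + bu + c. Substituting each data point gives a linear system:
  16a + 4b + c = -89
  25a + 5b + c = -136
  36a + 6b + c = -193
Solving the system yields a = -5, b = -2, c = -1.
So p(u) = -5u^2 - 2u - 1.
Check: p(6) = -193. ✓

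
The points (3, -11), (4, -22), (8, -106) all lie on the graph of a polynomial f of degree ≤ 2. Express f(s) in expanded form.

f(s) = -2s^2 + 3s - 2

Using the Lagrange interpolation formula with nodes 3, 4, 8:
  L_0(s) = (s - 4)(s - 8) / 5
  L_1(s) = (s - 3)(s - 8) / -4
  L_2(s) = (s - 3)(s - 4) / 20
Then f(s) = -11·L_0(s) - 22·L_1(s) - 106·L_2(s).
Expanding and collecting terms gives f(s) = -2s^2 + 3s - 2.
Check: f(8) = -106. ✓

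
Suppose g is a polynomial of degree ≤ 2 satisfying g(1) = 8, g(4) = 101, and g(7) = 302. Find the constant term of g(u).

Write g(u) = au^2 + bu + c. Substituting each data point gives a linear system:
  a + b + c = 8
  16a + 4b + c = 101
  49a + 7b + c = 302
Solving the system yields a = 6, b = 1, c = 1.
So g(u) = 6u^2 + u + 1.
The constant term is 1.

1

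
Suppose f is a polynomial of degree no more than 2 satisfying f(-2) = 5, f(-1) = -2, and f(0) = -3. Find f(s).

Write f(s) = as^2 + bs + c. Substituting each data point gives a linear system:
  4a - 2b + c = 5
  a - b + c = -2
  c = -3
Solving the system yields a = 3, b = 2, c = -3.
So f(s) = 3s^2 + 2s - 3.
Check: f(-2) = 5. ✓

f(s) = 3s^2 + 2s - 3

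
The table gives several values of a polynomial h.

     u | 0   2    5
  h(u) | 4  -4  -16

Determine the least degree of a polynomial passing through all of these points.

Divided differences on the nodes 0, 2, 5:
  order 0: 4  -4  -16
  order 1: -4  -4
  order 2: 0
The order-1 divided differences are all -4 (nonzero) and every higher order vanishes, so the data lies on a polynomial of degree exactly 1.

1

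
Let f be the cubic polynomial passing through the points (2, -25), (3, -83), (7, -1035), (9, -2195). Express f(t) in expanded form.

f(t) = -3t^3 - t + 1

Using the Lagrange interpolation formula with nodes 2, 3, 7, 9:
  L_0(t) = (t - 3)(t - 7)(t - 9) / -35
  L_1(t) = (t - 2)(t - 7)(t - 9) / 24
  L_2(t) = (t - 2)(t - 3)(t - 9) / -40
  L_3(t) = (t - 2)(t - 3)(t - 7) / 84
Then f(t) = -25·L_0(t) - 83·L_1(t) - 1035·L_2(t) - 2195·L_3(t).
Expanding and collecting terms gives f(t) = -3t^3 - t + 1.
Check: f(7) = -1035. ✓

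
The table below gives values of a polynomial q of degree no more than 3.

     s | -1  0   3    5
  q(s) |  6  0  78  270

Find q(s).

q(s) = s^3 + 6s^2 - s

Write q(s) = as^3 + bs^2 + cs + d. Substituting each data point gives a linear system:
  -a + b - c + d = 6
  d = 0
  27a + 9b + 3c + d = 78
  125a + 25b + 5c + d = 270
Solving the system yields a = 1, b = 6, c = -1, d = 0.
So q(s) = s^3 + 6s^2 - s.
Check: q(3) = 78. ✓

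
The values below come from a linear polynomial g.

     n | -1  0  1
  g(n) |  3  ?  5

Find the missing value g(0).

The 2 known points determine the degree-1 polynomial uniquely.
Write g(n) = an + b. Substituting each data point gives a linear system:
  -a + b = 3
  a + b = 5
Solving the system yields a = 1, b = 4.
So g(n) = n + 4.
Then g(0) = 4.

4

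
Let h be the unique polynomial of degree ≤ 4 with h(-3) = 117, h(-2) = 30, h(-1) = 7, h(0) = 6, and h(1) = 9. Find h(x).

h(x) = x^4 - x^3 + x^2 + 2x + 6

Write h(x) = ax^4 + bx^3 + cx^2 + dx + e. Substituting each data point gives a linear system:
  81a - 27b + 9c - 3d + e = 117
  16a - 8b + 4c - 2d + e = 30
  a - b + c - d + e = 7
  e = 6
  a + b + c + d + e = 9
Solving the system yields a = 1, b = -1, c = 1, d = 2, e = 6.
So h(x) = x^4 - x^3 + x^2 + 2x + 6.
Check: h(1) = 9. ✓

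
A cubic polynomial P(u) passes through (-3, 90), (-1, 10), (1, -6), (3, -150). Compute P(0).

6

Using the Lagrange interpolation formula with nodes -3, -1, 1, 3:
  L_0(u) = (u + 1)(u - 1)(u - 3) / -48
  L_1(u) = (u + 3)(u - 1)(u - 3) / 16
  L_2(u) = (u + 3)(u + 1)(u - 3) / -16
  L_3(u) = (u + 3)(u + 1)(u - 1) / 48
Then P(u) = 90·L_0(u) + 10·L_1(u) - 6·L_2(u) - 150·L_3(u).
Expanding and collecting terms gives P(u) = -4u^3 - 4u^2 - 4u + 6.
Evaluating at u = 0: P(0) = 6.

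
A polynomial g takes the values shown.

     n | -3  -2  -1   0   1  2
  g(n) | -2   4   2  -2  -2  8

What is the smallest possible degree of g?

Forward differences of the values at n = -3, -2, -1, 0, 1, 2:
  g  : -2  4  2  -2  -2  8
  Δ  : 6  -2  -4  0  10
  Δ^2: -8  -2  4  10
  Δ^3: 6  6  6
  Δ^4: 0  0
  Δ^5: 0
The third differences are constant (6) and nonzero, while all higher differences vanish, so the minimal degree is 3.

3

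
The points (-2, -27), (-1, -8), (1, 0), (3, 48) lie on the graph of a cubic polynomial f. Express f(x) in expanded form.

f(x) = 2x^3 - x^2 + 2x - 3

Write f(x) = ax^3 + bx^2 + cx + d. Substituting each data point gives a linear system:
  -8a + 4b - 2c + d = -27
  -a + b - c + d = -8
  a + b + c + d = 0
  27a + 9b + 3c + d = 48
Solving the system yields a = 2, b = -1, c = 2, d = -3.
So f(x) = 2x^3 - x^2 + 2x - 3.
Check: f(3) = 48. ✓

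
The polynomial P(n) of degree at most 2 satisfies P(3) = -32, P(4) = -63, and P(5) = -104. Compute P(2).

Forward differences of the values at n = 3, 4, 5:
  P  : -32  -63  -104
  Δ  : -31  -41
  Δ^2: -10
The second differences are constant, confirming degree 2.
Interpolating (Newton forward form) and evaluating at n = 2 gives P(2) = -11.

-11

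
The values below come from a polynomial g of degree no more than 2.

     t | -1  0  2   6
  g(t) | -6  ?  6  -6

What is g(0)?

0

The 3 known points determine the degree-2 polynomial uniquely.
Write g(t) = at^2 + bt + c. Substituting each data point gives a linear system:
  a - b + c = -6
  4a + 2b + c = 6
  36a + 6b + c = -6
Solving the system yields a = -1, b = 5, c = 0.
So g(t) = -t^2 + 5t.
Then g(0) = 0.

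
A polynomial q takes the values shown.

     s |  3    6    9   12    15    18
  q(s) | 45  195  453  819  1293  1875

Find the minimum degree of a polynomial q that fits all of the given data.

Forward differences of the values at s = 3, 6, 9, 12, 15, 18:
  q  : 45  195  453  819  1293  1875
  Δ  : 150  258  366  474  582
  Δ^2: 108  108  108  108
  Δ^3: 0  0  0
  Δ^4: 0  0
  Δ^5: 0
The second differences are constant (108) and nonzero, while all higher differences vanish, so the minimal degree is 2.

2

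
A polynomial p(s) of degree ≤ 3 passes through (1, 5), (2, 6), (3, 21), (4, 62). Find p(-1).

-3

Forward differences of the values at s = 1, 2, 3, 4:
  p  : 5  6  21  62
  Δ  : 1  15  41
  Δ^2: 14  26
  Δ^3: 12
The third differences are constant, confirming degree 3.
Interpolating (Newton forward form) and evaluating at s = -1 gives p(-1) = -3.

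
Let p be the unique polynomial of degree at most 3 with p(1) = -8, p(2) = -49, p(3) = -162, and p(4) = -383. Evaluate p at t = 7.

-2054

Write p(t) = at^3 + bt^2 + ct + d. Substituting each data point gives a linear system:
  a + b + c + d = -8
  8a + 4b + 2c + d = -49
  27a + 9b + 3c + d = -162
  64a + 16b + 4c + d = -383
Solving the system yields a = -6, b = 0, c = 1, d = -3.
So p(t) = -6t^3 + t - 3.
Then p(7) = -2054.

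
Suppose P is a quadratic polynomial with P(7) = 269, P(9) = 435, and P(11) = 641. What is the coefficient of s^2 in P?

Write P(s) = as^2 + bs + c. Substituting each data point gives a linear system:
  49a + 7b + c = 269
  81a + 9b + c = 435
  121a + 11b + c = 641
Solving the system yields a = 5, b = 3, c = 3.
So P(s) = 5s^2 + 3s + 3.
The leading coefficient is 5.

5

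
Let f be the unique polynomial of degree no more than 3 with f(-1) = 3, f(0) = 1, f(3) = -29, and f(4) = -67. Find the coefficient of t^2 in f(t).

Write f(t) = at^3 + bt^2 + ct + d. Substituting each data point gives a linear system:
  -a + b - c + d = 3
  d = 1
  27a + 9b + 3c + d = -29
  64a + 16b + 4c + d = -67
Solving the system yields a = -1, b = 0, c = -1, d = 1.
So f(t) = -t^3 - t + 1.
The coefficient of t^2 is 0.

0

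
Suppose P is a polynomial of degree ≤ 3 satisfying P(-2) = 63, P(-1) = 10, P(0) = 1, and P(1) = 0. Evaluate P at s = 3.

Write P(s) = as^3 + bs^2 + cs + d. Substituting each data point gives a linear system:
  -8a + 4b - 2c + d = 63
  -a + b - c + d = 10
  d = 1
  a + b + c + d = 0
Solving the system yields a = -6, b = 4, c = 1, d = 1.
So P(s) = -6s^3 + 4s^2 + s + 1.
Then P(3) = -122.

-122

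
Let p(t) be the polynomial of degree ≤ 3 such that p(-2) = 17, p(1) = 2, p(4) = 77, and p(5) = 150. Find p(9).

842

Using the Lagrange interpolation formula with nodes -2, 1, 4, 5:
  L_0(t) = (t - 1)(t - 4)(t - 5) / -126
  L_1(t) = (t + 2)(t - 4)(t - 5) / 36
  L_2(t) = (t + 2)(t - 1)(t - 5) / -18
  L_3(t) = (t + 2)(t - 1)(t - 4) / 28
Then p(t) = 17·L_0(t) + 2·L_1(t) + 77·L_2(t) + 150·L_3(t).
Expanding and collecting terms gives p(t) = t^3 + 2t^2 - 6t + 5.
Evaluating at t = 9: p(9) = 842.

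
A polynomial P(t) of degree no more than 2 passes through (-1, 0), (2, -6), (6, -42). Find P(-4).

Using the Lagrange interpolation formula with nodes -1, 2, 6:
  L_0(t) = (t - 2)(t - 6) / 21
  L_1(t) = (t + 1)(t - 6) / -12
  L_2(t) = (t + 1)(t - 2) / 28
Then P(t) = 0·L_0(t) - 6·L_1(t) - 42·L_2(t).
Expanding and collecting terms gives P(t) = -t^2 - t.
Evaluating at t = -4: P(-4) = -12.

-12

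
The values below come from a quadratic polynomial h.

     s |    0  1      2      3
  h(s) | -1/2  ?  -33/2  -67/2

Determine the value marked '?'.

On equispaced nodes a degree-2 polynomial has vanishing third forward difference, so
  - h(0) + 3·h(1) - 3·h(2) + h(3) = 0.
Substituting the known values and solving for h(1):
  3·h(1) = -33/2
  h(1) = -11/2.

-11/2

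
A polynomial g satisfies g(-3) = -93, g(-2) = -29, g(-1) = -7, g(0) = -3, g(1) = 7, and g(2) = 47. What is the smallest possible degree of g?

3

Forward differences of the values at t = -3, -2, -1, 0, 1, 2:
  g  : -93  -29  -7  -3  7  47
  Δ  : 64  22  4  10  40
  Δ^2: -42  -18  6  30
  Δ^3: 24  24  24
  Δ^4: 0  0
  Δ^5: 0
The third differences are constant (24) and nonzero, while all higher differences vanish, so the minimal degree is 3.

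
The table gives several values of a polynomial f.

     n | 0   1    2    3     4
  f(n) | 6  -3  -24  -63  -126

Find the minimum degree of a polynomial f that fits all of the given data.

Forward differences of the values at n = 0, 1, 2, 3, 4:
  f  : 6  -3  -24  -63  -126
  Δ  : -9  -21  -39  -63
  Δ^2: -12  -18  -24
  Δ^3: -6  -6
  Δ^4: 0
The third differences are constant (-6) and nonzero, while all higher differences vanish, so the minimal degree is 3.

3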